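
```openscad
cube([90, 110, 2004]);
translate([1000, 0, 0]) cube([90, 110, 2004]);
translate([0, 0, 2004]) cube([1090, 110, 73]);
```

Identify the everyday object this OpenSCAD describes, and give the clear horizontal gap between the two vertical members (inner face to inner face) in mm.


A door frame. The clear opening width is 910 mm.

Two 2004 mm tall posts with a header on top — a door frame. The left jamb is 90 mm wide at x = 0; the right jamb starts at x = 1000. The clear opening is 1000 − 90 = 910 mm.


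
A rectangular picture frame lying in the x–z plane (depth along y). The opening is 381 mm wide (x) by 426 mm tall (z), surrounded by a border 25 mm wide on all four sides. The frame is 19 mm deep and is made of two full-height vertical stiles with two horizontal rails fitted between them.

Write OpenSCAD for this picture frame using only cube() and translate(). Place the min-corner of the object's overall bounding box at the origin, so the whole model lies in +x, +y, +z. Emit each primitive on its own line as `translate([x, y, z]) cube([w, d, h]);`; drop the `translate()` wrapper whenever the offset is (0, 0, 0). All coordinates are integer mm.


cube([25, 19, 476]);
translate([406, 0, 0]) cube([25, 19, 476]);
translate([25, 0, 0]) cube([381, 19, 25]);
translate([25, 0, 451]) cube([381, 19, 25]);


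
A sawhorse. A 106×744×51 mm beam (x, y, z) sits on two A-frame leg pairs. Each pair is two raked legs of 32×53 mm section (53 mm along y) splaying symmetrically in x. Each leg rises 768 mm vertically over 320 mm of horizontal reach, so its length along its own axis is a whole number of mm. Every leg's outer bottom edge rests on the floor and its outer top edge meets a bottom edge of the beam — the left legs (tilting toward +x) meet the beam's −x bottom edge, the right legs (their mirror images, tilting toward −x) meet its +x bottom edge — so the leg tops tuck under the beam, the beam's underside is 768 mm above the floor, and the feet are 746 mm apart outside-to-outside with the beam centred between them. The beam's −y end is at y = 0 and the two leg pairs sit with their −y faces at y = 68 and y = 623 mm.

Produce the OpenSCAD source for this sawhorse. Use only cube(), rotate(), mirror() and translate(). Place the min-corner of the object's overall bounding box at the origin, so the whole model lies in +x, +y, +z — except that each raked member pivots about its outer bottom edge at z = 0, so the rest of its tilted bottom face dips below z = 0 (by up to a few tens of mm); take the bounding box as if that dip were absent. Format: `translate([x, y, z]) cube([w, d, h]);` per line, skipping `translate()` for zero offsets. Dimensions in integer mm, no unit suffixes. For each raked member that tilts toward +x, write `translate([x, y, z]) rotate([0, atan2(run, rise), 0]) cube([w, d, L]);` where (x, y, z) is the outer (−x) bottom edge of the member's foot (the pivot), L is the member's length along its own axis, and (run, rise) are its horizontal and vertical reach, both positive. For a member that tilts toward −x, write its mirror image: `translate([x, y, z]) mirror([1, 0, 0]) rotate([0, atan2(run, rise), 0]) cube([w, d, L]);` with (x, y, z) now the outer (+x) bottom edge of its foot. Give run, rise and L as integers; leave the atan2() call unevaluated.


// leg length = √(320² + 768²) = 832
// right-leg outer foot x = 2·320 + 106 = 746
// beam min-corner = (320, 0, 768)
translate([320, 0, 768]) cube([106, 744, 51]);
translate([0, 68, 0]) rotate([0, atan2(320, 768), 0]) cube([32, 53, 832]);
translate([746, 68, 0]) mirror([1, 0, 0]) rotate([0, atan2(320, 768), 0]) cube([32, 53, 832]);
translate([0, 623, 0]) rotate([0, atan2(320, 768), 0]) cube([32, 53, 832]);
translate([746, 623, 0]) mirror([1, 0, 0]) rotate([0, atan2(320, 768), 0]) cube([32, 53, 832]);


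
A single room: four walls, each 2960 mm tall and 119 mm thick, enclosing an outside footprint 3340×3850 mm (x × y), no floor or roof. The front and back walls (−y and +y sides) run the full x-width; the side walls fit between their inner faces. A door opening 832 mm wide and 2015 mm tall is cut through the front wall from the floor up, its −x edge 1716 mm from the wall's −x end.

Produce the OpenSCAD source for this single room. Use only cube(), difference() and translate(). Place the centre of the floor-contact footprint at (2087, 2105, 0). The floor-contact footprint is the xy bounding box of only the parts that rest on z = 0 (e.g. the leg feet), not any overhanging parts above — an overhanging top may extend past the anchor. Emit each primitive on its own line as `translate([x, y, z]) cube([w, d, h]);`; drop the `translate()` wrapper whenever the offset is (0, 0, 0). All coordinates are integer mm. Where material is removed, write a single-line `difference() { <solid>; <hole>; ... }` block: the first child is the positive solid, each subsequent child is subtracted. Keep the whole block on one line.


difference() { translate([417, 180, 0]) cube([3340, 119, 2960]); translate([2133, 180, 0]) cube([832, 119, 2015]); }
translate([417, 3911, 0]) cube([3340, 119, 2960]);
translate([417, 299, 0]) cube([119, 3612, 2960]);
translate([3638, 299, 0]) cube([119, 3612, 2960]);


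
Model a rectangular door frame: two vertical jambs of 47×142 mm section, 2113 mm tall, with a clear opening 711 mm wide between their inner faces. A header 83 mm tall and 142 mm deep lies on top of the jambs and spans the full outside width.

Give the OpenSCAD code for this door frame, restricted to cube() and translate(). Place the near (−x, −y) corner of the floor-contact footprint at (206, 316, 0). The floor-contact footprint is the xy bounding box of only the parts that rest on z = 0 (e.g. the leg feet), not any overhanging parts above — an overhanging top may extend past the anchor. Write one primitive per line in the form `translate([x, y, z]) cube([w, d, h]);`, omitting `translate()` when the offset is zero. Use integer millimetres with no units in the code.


translate([206, 316, 0]) cube([47, 142, 2113]);
translate([964, 316, 0]) cube([47, 142, 2113]);
translate([206, 316, 2113]) cube([805, 142, 83]);


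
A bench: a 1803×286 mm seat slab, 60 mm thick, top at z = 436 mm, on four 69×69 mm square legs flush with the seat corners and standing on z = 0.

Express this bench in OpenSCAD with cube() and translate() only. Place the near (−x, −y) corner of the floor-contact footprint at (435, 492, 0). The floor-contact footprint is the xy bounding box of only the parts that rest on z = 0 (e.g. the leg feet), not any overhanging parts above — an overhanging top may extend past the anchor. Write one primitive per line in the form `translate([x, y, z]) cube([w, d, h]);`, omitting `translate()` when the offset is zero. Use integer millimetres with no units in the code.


translate([435, 492, 376]) cube([1803, 286, 60]);
translate([435, 492, 0]) cube([69, 69, 376]);
translate([435, 709, 0]) cube([69, 69, 376]);
translate([2169, 492, 0]) cube([69, 69, 376]);
translate([2169, 709, 0]) cube([69, 69, 376]);


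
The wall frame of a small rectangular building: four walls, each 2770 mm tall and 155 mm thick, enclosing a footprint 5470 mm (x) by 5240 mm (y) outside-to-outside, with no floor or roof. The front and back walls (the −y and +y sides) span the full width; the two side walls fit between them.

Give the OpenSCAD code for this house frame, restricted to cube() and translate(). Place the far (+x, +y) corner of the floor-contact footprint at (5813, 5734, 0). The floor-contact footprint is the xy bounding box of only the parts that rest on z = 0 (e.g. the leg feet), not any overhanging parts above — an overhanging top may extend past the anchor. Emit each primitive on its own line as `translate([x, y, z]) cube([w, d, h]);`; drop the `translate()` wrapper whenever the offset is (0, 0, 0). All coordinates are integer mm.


translate([343, 494, 0]) cube([5470, 155, 2770]);
translate([343, 5579, 0]) cube([5470, 155, 2770]);
translate([343, 649, 0]) cube([155, 4930, 2770]);
translate([5658, 649, 0]) cube([155, 4930, 2770]);


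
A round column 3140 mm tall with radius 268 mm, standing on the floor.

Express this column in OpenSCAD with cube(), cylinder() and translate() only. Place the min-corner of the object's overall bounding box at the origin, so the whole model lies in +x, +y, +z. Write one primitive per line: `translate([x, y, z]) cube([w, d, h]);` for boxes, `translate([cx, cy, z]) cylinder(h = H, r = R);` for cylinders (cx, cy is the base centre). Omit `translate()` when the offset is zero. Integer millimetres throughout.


translate([268, 268, 0]) cylinder(h = 3140, r = 268);


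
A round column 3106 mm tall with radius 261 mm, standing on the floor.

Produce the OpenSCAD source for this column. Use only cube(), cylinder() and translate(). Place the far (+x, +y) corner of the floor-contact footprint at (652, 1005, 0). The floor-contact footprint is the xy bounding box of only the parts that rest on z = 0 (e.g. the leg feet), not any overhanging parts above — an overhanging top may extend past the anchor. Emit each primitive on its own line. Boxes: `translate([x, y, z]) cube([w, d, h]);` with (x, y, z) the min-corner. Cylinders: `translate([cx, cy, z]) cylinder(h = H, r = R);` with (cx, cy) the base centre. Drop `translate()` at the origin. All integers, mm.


translate([391, 744, 0]) cylinder(h = 3106, r = 261);


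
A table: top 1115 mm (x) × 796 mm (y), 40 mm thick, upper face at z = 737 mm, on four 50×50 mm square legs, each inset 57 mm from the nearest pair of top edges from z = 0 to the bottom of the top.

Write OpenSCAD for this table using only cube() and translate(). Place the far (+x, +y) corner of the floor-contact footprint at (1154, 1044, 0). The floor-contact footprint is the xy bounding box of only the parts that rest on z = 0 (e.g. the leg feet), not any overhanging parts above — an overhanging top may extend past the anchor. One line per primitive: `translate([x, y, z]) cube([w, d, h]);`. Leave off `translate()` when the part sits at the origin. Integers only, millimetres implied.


translate([96, 305, 697]) cube([1115, 796, 40]);
translate([153, 362, 0]) cube([50, 50, 697]);
translate([1104, 362, 0]) cube([50, 50, 697]);
translate([153, 994, 0]) cube([50, 50, 697]);
translate([1104, 994, 0]) cube([50, 50, 697]);


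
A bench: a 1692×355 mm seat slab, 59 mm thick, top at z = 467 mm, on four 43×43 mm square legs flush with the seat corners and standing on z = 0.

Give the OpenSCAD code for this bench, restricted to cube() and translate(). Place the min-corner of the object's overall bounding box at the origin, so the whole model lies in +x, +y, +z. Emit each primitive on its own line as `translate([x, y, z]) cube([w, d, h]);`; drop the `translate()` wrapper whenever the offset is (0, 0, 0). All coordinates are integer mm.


translate([0, 0, 408]) cube([1692, 355, 59]);
cube([43, 43, 408]);
translate([0, 312, 0]) cube([43, 43, 408]);
translate([1649, 0, 0]) cube([43, 43, 408]);
translate([1649, 312, 0]) cube([43, 43, 408]);


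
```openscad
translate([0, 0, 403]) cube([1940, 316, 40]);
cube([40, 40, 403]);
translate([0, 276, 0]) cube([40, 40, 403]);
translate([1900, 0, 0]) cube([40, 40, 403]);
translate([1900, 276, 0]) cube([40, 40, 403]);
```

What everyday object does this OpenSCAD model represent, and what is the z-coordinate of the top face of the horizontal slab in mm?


A bench. The seat-top height is 443 mm.

A long slab on four corner posts — a bench. The slab sits at z = 403 with thickness 40, so the top is 403 + 40 = 443 mm.


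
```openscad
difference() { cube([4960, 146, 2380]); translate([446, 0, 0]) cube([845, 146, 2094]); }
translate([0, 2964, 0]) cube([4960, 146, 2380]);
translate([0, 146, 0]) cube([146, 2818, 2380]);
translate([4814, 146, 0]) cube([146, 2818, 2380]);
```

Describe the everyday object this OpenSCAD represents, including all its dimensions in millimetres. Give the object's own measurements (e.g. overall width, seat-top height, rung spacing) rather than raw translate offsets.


A single room: four walls, each 2380 mm tall and 146 mm thick, enclosing an outside footprint 4960×3110 mm (x × y), no floor or roof. The front and back walls (−y and +y sides) run the full x-width; the side walls fit between their inner faces. A door opening 845 mm wide and 2094 mm tall is cut through the front wall from the floor up, its −x edge 446 mm from the wall's −x end.


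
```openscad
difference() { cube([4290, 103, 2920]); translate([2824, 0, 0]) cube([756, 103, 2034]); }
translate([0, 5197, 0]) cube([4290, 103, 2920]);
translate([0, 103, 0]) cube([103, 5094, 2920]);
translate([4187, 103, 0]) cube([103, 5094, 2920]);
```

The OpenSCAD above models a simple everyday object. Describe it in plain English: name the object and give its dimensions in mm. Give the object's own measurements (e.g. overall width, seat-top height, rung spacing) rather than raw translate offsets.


A single room: four walls, each 2920 mm tall and 103 mm thick, enclosing an outside footprint 4290×5300 mm (x × y), no floor or roof. The front and back walls (−y and +y sides) run the full x-width; the side walls fit between their inner faces. A door opening 756 mm wide and 2034 mm tall is cut through the front wall from the floor up, its −x edge 2824 mm from the wall's −x end.


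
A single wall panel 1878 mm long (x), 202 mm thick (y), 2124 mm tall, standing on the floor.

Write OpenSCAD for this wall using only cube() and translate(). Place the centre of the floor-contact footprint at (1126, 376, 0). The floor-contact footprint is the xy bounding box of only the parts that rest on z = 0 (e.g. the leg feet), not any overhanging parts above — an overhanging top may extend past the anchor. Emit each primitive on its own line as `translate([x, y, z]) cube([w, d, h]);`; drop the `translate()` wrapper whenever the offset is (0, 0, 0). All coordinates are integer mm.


translate([187, 275, 0]) cube([1878, 202, 2124]);


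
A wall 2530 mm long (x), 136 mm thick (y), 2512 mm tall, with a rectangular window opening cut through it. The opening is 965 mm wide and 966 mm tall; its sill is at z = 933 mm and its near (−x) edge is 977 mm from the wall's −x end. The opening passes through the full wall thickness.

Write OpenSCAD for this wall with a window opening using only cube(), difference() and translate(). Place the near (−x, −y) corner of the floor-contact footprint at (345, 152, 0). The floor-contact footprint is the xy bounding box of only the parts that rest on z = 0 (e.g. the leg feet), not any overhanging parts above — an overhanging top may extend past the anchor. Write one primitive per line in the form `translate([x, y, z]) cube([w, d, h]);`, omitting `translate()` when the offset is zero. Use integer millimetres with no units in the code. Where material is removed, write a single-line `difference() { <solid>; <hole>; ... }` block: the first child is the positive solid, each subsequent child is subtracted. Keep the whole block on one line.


difference() { translate([345, 152, 0]) cube([2530, 136, 2512]); translate([1322, 152, 933]) cube([965, 136, 966]); }


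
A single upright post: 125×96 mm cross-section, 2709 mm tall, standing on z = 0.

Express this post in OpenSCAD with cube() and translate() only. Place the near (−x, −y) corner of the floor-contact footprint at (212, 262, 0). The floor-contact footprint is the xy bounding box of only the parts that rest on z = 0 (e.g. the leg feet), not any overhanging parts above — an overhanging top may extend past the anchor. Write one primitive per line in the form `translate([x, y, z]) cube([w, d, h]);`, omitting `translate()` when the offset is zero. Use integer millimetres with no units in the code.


translate([212, 262, 0]) cube([125, 96, 2709]);


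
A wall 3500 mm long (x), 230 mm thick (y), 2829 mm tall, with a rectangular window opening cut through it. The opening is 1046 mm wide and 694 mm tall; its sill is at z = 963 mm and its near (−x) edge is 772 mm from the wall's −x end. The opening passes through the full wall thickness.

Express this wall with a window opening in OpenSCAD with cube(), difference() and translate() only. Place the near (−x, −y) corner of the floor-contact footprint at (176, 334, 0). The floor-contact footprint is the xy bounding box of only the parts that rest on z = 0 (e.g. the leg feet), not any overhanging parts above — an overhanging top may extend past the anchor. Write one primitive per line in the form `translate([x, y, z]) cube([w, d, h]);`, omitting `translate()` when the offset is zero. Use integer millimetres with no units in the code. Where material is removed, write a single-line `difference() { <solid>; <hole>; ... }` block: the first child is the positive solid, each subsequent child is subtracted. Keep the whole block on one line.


difference() { translate([176, 334, 0]) cube([3500, 230, 2829]); translate([948, 334, 963]) cube([1046, 230, 694]); }


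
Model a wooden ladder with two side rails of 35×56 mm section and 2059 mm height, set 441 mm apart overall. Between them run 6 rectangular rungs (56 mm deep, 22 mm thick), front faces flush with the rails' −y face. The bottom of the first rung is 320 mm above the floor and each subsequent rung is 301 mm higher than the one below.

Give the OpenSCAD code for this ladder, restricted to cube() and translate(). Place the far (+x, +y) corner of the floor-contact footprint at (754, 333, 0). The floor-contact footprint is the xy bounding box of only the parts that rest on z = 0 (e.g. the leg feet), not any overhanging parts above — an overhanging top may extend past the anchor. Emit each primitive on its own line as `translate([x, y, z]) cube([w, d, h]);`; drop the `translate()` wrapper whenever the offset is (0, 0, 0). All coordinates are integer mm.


// rung span = 441 - 2*35 = 371
// rung[k] z = 320 + k*301
translate([313, 277, 0]) cube([35, 56, 2059]);
translate([719, 277, 0]) cube([35, 56, 2059]);
translate([348, 277, 320]) cube([371, 56, 22]);
translate([348, 277, 621]) cube([371, 56, 22]);
translate([348, 277, 922]) cube([371, 56, 22]);
translate([348, 277, 1223]) cube([371, 56, 22]);
translate([348, 277, 1524]) cube([371, 56, 22]);
translate([348, 277, 1825]) cube([371, 56, 22]);


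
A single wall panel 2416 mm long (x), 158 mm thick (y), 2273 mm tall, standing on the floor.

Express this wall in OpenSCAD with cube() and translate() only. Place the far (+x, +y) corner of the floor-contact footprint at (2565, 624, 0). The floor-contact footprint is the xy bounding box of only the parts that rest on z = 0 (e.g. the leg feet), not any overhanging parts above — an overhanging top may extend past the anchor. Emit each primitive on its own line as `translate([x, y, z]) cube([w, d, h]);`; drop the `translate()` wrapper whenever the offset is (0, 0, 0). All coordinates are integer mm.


translate([149, 466, 0]) cube([2416, 158, 2273]);


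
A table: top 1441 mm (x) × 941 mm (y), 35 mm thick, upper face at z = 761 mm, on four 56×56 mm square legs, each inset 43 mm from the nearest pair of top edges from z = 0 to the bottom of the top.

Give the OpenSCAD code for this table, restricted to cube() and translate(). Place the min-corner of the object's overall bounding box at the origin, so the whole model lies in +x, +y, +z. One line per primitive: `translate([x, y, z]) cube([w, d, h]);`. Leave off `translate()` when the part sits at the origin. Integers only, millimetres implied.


translate([0, 0, 726]) cube([1441, 941, 35]);
translate([43, 43, 0]) cube([56, 56, 726]);
translate([1342, 43, 0]) cube([56, 56, 726]);
translate([43, 842, 0]) cube([56, 56, 726]);
translate([1342, 842, 0]) cube([56, 56, 726]);


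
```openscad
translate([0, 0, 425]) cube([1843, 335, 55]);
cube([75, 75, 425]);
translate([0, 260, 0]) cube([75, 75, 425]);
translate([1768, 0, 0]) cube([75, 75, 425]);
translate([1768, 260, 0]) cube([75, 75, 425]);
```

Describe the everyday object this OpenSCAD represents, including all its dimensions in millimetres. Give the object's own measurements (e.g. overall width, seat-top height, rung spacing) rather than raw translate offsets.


A bench: a 1843×335 mm seat slab, 55 mm thick, top at z = 480 mm, on four 75×75 mm square legs flush with the seat corners and standing on z = 0.


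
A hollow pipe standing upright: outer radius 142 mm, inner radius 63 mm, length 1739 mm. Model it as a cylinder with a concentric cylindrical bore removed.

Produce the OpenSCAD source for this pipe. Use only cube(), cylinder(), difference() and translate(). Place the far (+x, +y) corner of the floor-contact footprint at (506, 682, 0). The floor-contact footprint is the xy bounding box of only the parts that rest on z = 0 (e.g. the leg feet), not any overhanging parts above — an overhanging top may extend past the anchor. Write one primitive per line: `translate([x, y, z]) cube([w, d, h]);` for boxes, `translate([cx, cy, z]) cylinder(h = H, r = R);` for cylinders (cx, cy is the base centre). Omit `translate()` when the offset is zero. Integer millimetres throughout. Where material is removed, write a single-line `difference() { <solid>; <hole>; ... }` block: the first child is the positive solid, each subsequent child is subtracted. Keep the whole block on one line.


difference() { translate([364, 540, 0]) cylinder(h = 1739, r = 142); translate([364, 540, 0]) cylinder(h = 1739, r = 63); }


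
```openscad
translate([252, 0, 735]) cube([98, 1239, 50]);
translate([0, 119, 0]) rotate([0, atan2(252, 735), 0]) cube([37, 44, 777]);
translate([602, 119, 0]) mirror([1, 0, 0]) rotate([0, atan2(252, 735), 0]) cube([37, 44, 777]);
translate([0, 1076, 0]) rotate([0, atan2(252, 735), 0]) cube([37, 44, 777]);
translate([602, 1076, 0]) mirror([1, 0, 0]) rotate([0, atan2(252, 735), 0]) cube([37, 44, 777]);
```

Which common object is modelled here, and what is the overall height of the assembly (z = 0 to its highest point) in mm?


A sawhorse. The overall height is 785 mm.

A beam across two mirrored pairs of raked legs — a sawhorse. The beam's underside is at z = 735 (matching the legs' vertical rise in atan2(252, 735)) and the beam is 50 mm tall, so its top is at 735 + 50 = 785 mm. The raked legs top out at the beam's underside, so that is the highest point.


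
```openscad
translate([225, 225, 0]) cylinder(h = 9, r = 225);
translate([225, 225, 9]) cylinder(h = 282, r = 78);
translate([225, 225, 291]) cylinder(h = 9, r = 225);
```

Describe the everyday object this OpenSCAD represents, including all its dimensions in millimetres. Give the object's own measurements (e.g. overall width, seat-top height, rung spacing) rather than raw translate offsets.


A spool: two coaxial disc flanges of radius 225 mm and thickness 9 mm, joined by a core cylinder of radius 78 mm and height 282 mm. The lower flange rests on z = 0 and the three cylinders share a vertical axis.


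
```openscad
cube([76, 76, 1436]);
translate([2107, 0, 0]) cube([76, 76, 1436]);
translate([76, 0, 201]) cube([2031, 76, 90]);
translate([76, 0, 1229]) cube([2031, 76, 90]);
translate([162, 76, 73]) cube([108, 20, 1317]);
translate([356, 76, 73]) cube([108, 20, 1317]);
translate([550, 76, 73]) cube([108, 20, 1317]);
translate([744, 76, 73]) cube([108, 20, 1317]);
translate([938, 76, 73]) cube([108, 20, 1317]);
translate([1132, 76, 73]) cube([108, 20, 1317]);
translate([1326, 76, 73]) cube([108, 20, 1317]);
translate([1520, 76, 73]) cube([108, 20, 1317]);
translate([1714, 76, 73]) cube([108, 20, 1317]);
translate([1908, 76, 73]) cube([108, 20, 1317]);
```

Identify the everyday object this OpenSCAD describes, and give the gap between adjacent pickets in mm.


A fence section. The picket gap is 86 mm.

Two posts, two rails, 10 pickets — a fence section. Span 2031 mm holds 10 pickets of 108 mm with 11 equal gaps: ⌊(2031 − 10·108) / 11⌋ = 86 mm.


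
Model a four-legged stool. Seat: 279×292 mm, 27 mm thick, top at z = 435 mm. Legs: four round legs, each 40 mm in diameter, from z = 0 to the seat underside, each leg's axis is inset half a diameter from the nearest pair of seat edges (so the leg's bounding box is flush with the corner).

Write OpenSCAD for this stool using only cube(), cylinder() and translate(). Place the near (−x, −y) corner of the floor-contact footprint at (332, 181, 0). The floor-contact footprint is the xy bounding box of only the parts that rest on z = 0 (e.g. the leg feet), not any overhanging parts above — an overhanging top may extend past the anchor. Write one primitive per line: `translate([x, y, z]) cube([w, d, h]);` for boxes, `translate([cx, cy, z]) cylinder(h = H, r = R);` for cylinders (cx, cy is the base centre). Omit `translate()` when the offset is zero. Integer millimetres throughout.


translate([332, 181, 408]) cube([279, 292, 27]);
translate([352, 201, 0]) cylinder(h = 408, r = 20);
translate([591, 201, 0]) cylinder(h = 408, r = 20);
translate([352, 453, 0]) cylinder(h = 408, r = 20);
translate([591, 453, 0]) cylinder(h = 408, r = 20);


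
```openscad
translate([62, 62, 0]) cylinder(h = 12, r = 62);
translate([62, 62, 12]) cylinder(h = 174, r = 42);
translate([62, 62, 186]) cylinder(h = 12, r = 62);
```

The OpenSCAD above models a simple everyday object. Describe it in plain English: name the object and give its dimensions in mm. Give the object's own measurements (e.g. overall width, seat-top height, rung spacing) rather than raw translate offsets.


A spool: two coaxial disc flanges of radius 62 mm and thickness 12 mm, joined by a core cylinder of radius 42 mm and height 174 mm. The lower flange rests on z = 0 and the three cylinders share a vertical axis.


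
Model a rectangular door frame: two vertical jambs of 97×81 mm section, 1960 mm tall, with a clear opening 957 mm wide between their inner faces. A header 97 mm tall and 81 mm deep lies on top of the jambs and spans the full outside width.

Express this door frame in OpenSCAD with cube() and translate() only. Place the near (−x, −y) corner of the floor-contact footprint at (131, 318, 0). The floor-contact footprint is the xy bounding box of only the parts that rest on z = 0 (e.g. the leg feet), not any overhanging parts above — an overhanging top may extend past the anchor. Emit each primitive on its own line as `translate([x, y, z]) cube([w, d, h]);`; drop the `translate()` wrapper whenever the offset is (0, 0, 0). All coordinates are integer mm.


translate([131, 318, 0]) cube([97, 81, 1960]);
translate([1185, 318, 0]) cube([97, 81, 1960]);
translate([131, 318, 1960]) cube([1151, 81, 97]);


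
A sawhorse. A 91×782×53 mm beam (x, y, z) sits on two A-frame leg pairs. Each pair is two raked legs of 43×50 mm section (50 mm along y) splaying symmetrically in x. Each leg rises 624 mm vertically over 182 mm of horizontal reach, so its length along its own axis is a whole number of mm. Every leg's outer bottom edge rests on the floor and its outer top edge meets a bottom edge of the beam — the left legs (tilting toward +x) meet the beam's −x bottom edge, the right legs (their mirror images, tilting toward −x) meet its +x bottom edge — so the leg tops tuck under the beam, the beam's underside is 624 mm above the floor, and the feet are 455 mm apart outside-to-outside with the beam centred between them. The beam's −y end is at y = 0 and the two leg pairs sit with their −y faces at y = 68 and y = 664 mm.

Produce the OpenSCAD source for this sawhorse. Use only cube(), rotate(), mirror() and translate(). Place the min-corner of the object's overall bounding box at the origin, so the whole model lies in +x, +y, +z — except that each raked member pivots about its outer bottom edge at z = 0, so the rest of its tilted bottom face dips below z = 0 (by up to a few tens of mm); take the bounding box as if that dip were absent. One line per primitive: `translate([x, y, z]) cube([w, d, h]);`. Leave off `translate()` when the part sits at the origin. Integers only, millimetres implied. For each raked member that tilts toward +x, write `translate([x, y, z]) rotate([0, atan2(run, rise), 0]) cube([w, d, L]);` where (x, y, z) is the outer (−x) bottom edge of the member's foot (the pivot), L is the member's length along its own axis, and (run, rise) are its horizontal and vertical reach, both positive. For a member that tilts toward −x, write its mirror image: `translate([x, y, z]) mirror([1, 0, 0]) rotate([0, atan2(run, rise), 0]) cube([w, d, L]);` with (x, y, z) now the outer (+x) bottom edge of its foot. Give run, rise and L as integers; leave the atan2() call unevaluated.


// leg length = √(182² + 624²) = 650
// right-leg outer foot x = 2·182 + 91 = 455
// beam min-corner = (182, 0, 624)
translate([182, 0, 624]) cube([91, 782, 53]);
translate([0, 68, 0]) rotate([0, atan2(182, 624), 0]) cube([43, 50, 650]);
translate([455, 68, 0]) mirror([1, 0, 0]) rotate([0, atan2(182, 624), 0]) cube([43, 50, 650]);
translate([0, 664, 0]) rotate([0, atan2(182, 624), 0]) cube([43, 50, 650]);
translate([455, 664, 0]) mirror([1, 0, 0]) rotate([0, atan2(182, 624), 0]) cube([43, 50, 650]);


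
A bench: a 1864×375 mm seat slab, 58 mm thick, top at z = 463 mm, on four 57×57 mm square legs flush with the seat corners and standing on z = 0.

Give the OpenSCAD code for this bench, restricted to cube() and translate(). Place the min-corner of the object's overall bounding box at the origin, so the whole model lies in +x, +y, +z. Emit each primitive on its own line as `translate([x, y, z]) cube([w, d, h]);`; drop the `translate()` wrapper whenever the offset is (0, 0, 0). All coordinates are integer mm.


// leg_h = 463 − 58 = 405
translate([0, 0, 405]) cube([1864, 375, 58]);
cube([57, 57, 405]);
translate([0, 318, 0]) cube([57, 57, 405]);
translate([1807, 0, 0]) cube([57, 57, 405]);
translate([1807, 318, 0]) cube([57, 57, 405]);


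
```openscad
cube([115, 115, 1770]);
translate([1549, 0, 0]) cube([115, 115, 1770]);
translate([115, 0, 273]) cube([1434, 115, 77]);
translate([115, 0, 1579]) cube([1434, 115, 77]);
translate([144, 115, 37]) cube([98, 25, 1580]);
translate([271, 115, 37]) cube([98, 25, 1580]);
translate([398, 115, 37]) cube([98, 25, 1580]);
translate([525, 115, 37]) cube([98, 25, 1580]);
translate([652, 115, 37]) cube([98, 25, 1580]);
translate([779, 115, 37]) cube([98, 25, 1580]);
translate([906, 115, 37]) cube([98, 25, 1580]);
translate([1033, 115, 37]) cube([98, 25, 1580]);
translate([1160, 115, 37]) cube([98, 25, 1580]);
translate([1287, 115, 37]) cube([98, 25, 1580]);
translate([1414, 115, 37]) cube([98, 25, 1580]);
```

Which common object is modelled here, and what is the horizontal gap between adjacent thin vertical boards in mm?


A fence section. The picket gap is 29 mm.

Two posts, two rails, 11 pickets — a fence section. Span 1434 mm holds 11 pickets of 98 mm with 12 equal gaps: ⌊(1434 − 11·98) / 12⌋ = 29 mm.


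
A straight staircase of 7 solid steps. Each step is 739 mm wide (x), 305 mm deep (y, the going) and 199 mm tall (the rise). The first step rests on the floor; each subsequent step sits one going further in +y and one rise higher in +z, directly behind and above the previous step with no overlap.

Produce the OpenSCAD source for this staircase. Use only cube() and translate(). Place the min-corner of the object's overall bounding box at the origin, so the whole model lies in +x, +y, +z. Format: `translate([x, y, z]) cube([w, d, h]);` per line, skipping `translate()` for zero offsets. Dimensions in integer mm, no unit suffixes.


cube([739, 305, 199]);
translate([0, 305, 199]) cube([739, 305, 199]);
translate([0, 610, 398]) cube([739, 305, 199]);
translate([0, 915, 597]) cube([739, 305, 199]);
translate([0, 1220, 796]) cube([739, 305, 199]);
translate([0, 1525, 995]) cube([739, 305, 199]);
translate([0, 1830, 1194]) cube([739, 305, 199]);


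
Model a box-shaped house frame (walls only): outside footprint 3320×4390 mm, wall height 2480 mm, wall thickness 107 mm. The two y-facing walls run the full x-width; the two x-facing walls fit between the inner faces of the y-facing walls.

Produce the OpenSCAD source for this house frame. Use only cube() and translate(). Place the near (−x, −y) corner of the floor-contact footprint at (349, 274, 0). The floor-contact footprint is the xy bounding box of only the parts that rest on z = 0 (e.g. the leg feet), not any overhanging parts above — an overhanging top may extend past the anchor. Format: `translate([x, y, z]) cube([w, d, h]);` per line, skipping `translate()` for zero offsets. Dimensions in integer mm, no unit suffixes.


translate([349, 274, 0]) cube([3320, 107, 2480]);
translate([349, 4557, 0]) cube([3320, 107, 2480]);
translate([349, 381, 0]) cube([107, 4176, 2480]);
translate([3562, 381, 0]) cube([107, 4176, 2480]);


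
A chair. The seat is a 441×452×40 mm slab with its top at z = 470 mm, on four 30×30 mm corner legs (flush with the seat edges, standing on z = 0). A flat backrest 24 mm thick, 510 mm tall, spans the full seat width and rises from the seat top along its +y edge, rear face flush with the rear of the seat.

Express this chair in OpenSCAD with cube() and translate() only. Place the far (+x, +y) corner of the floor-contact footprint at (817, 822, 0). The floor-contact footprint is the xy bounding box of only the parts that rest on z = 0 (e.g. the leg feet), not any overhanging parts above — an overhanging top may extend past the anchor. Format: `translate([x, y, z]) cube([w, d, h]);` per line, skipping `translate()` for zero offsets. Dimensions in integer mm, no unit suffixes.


// leg_h = 470 - 40 = 430
translate([376, 370, 430]) cube([441, 452, 40]);
translate([376, 370, 0]) cube([30, 30, 430]);
translate([787, 370, 0]) cube([30, 30, 430]);
translate([376, 792, 0]) cube([30, 30, 430]);
translate([787, 792, 0]) cube([30, 30, 430]);
translate([376, 798, 470]) cube([441, 24, 510]);


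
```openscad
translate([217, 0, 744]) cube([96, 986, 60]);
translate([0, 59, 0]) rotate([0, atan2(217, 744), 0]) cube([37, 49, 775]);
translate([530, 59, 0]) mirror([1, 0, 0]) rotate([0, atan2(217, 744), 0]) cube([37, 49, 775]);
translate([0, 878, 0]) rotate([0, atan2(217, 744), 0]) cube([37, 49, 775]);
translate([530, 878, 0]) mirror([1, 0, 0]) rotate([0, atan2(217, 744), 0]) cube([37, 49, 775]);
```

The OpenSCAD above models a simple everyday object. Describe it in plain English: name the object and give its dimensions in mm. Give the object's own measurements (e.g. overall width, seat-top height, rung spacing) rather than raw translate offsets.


A sawhorse. A 96×986×60 mm beam (x, y, z) sits on two A-frame leg pairs. Each pair is two raked legs of 37×49 mm section (49 mm along y) splaying symmetrically in x. Each leg rises 744 mm vertically over 217 mm of horizontal reach and is 775 mm long along its own axis. Every leg's outer bottom edge rests on the floor and its outer top edge meets a bottom edge of the beam — the left legs (tilting toward +x) meet the beam's −x bottom edge, the right legs (their mirror images, tilting toward −x) meet its +x bottom edge — so the leg tops tuck under the beam, the beam's underside is 744 mm above the floor, and the feet are 530 mm apart outside-to-outside with the beam centred between them. The two leg pairs are set in 59 mm from either end of the beam.


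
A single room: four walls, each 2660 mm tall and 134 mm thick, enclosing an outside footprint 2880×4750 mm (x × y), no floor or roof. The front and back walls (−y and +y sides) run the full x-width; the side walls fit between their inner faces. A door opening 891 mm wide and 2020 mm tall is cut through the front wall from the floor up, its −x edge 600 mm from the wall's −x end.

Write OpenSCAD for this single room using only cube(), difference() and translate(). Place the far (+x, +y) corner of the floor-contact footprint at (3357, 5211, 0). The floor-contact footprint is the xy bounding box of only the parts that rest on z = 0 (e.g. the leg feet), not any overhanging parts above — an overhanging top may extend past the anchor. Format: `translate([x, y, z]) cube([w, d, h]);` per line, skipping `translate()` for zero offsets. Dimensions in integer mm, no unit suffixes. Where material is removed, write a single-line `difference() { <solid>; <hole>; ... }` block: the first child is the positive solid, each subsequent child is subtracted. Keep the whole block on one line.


difference() { translate([477, 461, 0]) cube([2880, 134, 2660]); translate([1077, 461, 0]) cube([891, 134, 2020]); }
translate([477, 5077, 0]) cube([2880, 134, 2660]);
translate([477, 595, 0]) cube([134, 4482, 2660]);
translate([3223, 595, 0]) cube([134, 4482, 2660]);


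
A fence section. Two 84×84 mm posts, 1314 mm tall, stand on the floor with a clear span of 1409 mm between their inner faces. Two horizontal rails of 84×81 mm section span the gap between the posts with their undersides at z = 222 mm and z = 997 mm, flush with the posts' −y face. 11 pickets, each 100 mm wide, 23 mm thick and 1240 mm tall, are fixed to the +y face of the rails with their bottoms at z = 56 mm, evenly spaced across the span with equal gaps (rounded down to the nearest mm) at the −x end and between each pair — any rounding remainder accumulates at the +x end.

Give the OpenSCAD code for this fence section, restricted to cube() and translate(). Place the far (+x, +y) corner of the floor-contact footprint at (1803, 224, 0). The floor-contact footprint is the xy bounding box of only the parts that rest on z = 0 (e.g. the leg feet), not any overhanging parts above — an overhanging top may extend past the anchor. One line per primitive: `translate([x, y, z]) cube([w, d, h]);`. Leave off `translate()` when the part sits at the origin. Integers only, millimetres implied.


translate([226, 140, 0]) cube([84, 84, 1314]);
translate([1719, 140, 0]) cube([84, 84, 1314]);
translate([310, 140, 222]) cube([1409, 84, 81]);
translate([310, 140, 997]) cube([1409, 84, 81]);
translate([335, 224, 56]) cube([100, 23, 1240]);
translate([460, 224, 56]) cube([100, 23, 1240]);
translate([585, 224, 56]) cube([100, 23, 1240]);
translate([710, 224, 56]) cube([100, 23, 1240]);
translate([835, 224, 56]) cube([100, 23, 1240]);
translate([960, 224, 56]) cube([100, 23, 1240]);
translate([1085, 224, 56]) cube([100, 23, 1240]);
translate([1210, 224, 56]) cube([100, 23, 1240]);
translate([1335, 224, 56]) cube([100, 23, 1240]);
translate([1460, 224, 56]) cube([100, 23, 1240]);
translate([1585, 224, 56]) cube([100, 23, 1240]);


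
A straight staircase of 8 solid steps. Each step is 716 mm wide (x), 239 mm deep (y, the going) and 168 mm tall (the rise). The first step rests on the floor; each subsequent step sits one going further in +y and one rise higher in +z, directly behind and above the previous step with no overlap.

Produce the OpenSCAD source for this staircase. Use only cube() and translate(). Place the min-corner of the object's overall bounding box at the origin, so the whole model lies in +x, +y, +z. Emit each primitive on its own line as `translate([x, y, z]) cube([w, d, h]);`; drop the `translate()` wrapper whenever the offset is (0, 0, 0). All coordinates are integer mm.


cube([716, 239, 168]);
translate([0, 239, 168]) cube([716, 239, 168]);
translate([0, 478, 336]) cube([716, 239, 168]);
translate([0, 717, 504]) cube([716, 239, 168]);
translate([0, 956, 672]) cube([716, 239, 168]);
translate([0, 1195, 840]) cube([716, 239, 168]);
translate([0, 1434, 1008]) cube([716, 239, 168]);
translate([0, 1673, 1176]) cube([716, 239, 168]);


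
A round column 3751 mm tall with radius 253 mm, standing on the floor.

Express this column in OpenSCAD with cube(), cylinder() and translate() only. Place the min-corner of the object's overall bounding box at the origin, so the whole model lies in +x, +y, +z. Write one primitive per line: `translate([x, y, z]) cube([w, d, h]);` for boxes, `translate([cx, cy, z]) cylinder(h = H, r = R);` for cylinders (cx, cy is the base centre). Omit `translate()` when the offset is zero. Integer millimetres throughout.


translate([253, 253, 0]) cylinder(h = 3751, r = 253);


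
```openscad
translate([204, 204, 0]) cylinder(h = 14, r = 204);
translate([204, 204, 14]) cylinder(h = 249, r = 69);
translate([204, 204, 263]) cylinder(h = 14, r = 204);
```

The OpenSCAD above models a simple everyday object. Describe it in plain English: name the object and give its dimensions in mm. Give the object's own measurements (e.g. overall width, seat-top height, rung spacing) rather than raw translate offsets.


A spool: two coaxial disc flanges of radius 204 mm and thickness 14 mm, joined by a core cylinder of radius 69 mm and height 249 mm. The lower flange rests on z = 0 and the three cylinders share a vertical axis.
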